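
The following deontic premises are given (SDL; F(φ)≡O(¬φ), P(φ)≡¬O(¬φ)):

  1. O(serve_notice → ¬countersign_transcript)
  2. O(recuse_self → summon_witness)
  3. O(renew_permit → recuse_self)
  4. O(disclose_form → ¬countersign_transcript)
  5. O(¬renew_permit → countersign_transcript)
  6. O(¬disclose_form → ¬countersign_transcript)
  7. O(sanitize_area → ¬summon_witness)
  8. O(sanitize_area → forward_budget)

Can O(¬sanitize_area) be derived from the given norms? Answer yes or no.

Premises 4 and 6 are O(disclose_form → ¬countersign_transcript) and O(¬disclose_form → ¬countersign_transcript); every ideal world satisfies disclose_form or ¬disclose_form, so in either case ¬countersign_transcript holds — hence O(¬countersign_transcript).
Premise 5 is O(¬renew_permit → countersign_transcript); contrapositively O(¬countersign_transcript → renew_permit). Since O(¬countersign_transcript) holds, K gives O(renew_permit).
From O(renew_permit) and premise 3, O(renew_permit → recuse_self), we obtain O(recuse_self).
From O(recuse_self) and premise 2, O(recuse_self → summon_witness), we obtain O(summon_witness).
The contrapositive of premise 7 (O(sanitize_area → ¬summon_witness)) is O(summon_witness → ¬sanitize_area), and O(summon_witness) is already established, so O(¬sanitize_area).
Premises 1, 8 do not contribute to this derivation.
So O(¬sanitize_area) follows.

Yes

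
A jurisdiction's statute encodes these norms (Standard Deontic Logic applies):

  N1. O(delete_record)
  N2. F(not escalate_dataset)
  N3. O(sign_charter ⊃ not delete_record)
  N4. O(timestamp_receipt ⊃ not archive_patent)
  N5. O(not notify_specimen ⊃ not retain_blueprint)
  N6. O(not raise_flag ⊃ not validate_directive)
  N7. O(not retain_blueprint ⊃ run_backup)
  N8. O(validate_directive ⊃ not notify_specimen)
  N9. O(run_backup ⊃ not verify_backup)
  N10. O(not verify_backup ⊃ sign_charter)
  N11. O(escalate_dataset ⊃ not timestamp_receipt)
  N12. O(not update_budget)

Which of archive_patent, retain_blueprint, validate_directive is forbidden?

validate_directive

Premise 1 states O(delete_record) outright.
The contrapositive of premise 3 (O(sign_charter ⊃ not delete_record)) is O(delete_record ⊃ not sign_charter), and O(delete_record) is already established, so O(not sign_charter).
The contrapositive of premise 10 (O(not verify_backup ⊃ sign_charter)) is O(not sign_charter ⊃ verify_backup), and O(not sign_charter) is already established, so O(verify_backup).
The contrapositive of premise 9 (O(run_backup ⊃ not verify_backup)) is O(verify_backup ⊃ not run_backup), and O(verify_backup) is already established, so O(not run_backup).
Premise 7 is O(not retain_blueprint ⊃ run_backup); contrapositively O(not run_backup ⊃ retain_blueprint). Since O(not run_backup) holds, K gives O(retain_blueprint).
Premise 5 is O(not notify_specimen ⊃ not retain_blueprint); contrapositively O(retain_blueprint ⊃ notify_specimen). Since O(retain_blueprint) holds, K gives O(notify_specimen).
Premise 8, O(validate_directive ⊃ not notify_specimen), contraposes to O(notify_specimen ⊃ not validate_directive); with O(notify_specimen) we get O(not validate_directive).
So O(not validate_directive) holds, i.e. validate_directive is forbidden. None of the other listed options is forbidden under the premises.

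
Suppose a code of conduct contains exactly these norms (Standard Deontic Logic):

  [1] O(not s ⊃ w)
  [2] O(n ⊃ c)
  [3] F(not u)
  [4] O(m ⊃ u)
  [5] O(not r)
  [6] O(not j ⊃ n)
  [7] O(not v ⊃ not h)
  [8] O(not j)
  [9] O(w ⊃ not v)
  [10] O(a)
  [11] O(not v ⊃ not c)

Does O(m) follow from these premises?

No

Premise 4 is O(m ⊃ u); even if O(u) held, inferring O(m) would be affirming the consequent — invalid.
No other premise forces O(m). An ideal world satisfying every premise can still have m false, so O(m) is not derivable.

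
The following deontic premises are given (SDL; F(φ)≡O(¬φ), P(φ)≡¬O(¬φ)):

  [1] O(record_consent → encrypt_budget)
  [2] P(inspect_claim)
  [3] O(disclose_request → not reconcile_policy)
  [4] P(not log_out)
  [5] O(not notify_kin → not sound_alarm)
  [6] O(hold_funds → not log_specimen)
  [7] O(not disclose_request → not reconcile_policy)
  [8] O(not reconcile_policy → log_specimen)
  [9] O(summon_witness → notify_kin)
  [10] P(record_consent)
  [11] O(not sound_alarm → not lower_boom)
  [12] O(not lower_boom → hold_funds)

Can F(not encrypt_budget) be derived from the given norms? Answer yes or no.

Premise 1 is O(record_consent → encrypt_budget), but O(record_consent) is not derivable from the premises (the permission P(record_consent) asserts only not O(not record_consent), not O(record_consent)), so it does not yield O(encrypt_budget).
No other premise forces O(encrypt_budget). An ideal world satisfying every premise can still have not encrypt_budget true, so F(not encrypt_budget) is not derivable.

No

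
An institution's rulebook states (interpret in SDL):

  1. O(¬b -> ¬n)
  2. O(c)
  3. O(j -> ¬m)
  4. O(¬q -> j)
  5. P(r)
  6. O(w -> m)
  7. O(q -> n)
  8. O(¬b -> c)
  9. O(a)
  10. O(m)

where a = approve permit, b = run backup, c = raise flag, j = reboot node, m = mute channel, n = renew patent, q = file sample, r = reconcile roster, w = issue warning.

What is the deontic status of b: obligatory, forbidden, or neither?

Premise 10 states O(m) outright.
Premise 3 is O(j -> ¬m); contrapositively O(m -> ¬j). Since O(m) holds, K gives O(¬j).
The contrapositive of premise 4 (O(¬q -> j)) is O(¬j -> q), and O(¬j) is already established, so O(q).
Applying K to premise 7 (O(q -> n)) and O(q) yields O(n).
Premise 1, O(¬b -> ¬n), contraposes to O(n -> b); with O(n) we get O(b).
Premises 2, 5, 6, 8, 9 do not contribute to this derivation.
Hence b is obligatory.

Obligatory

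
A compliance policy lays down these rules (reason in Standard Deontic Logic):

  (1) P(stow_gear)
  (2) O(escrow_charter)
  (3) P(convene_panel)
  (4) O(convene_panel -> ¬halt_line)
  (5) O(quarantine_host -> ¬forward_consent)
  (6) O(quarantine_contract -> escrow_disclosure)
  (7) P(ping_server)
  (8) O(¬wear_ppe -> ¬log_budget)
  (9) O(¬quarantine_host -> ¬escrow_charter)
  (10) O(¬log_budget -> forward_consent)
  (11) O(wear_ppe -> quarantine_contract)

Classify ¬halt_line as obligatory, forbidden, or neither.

Neither

Premise 4 is O(convene_panel -> ¬halt_line), but O(convene_panel) is not derivable from the premises (the permission P(convene_panel) asserts only ¬O(¬convene_panel), not O(convene_panel)), so it does not yield O(¬halt_line).
No premise or chain of K-axiom applications forces O(¬halt_line), and none forces O(halt_line). So ¬halt_line is neither obligatory nor forbidden under these norms.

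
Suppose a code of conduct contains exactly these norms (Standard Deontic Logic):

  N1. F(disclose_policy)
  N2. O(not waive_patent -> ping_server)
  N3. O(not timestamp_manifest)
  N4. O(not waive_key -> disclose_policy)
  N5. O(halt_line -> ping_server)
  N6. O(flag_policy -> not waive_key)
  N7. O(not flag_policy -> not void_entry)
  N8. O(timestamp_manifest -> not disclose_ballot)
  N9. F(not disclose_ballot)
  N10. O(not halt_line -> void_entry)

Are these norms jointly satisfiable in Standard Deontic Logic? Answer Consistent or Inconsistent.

Consistent

Premise 8 is O(timestamp_manifest -> not disclose_ballot), but O(timestamp_manifest) is not derivable from the premises, so it does not yield O(not disclose_ballot).
So O(not disclose_ballot) is not derivable, and the apparent clash with O(disclose_ballot) does not arise.
A world satisfying every obligation exists (e.g. disclose_ballot=true, disclose_policy=false, flag_policy=false, halt_line=true, ping_server=true, timestamp_manifest=false, void_entry=false, waive_key=true, waive_patent=false); no atom is both obligatory and forbidden, so the set is consistent.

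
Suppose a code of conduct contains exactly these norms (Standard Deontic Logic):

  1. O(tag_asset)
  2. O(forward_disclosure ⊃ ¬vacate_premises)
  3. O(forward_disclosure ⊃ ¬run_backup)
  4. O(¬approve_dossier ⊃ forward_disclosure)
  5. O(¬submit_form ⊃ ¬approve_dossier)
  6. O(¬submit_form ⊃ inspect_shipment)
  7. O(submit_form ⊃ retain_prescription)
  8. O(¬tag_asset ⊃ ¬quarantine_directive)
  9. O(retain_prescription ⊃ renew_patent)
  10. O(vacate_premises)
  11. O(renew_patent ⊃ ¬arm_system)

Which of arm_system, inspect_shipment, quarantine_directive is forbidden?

Premise 10 gives O(vacate_premises).
Premise 2 is O(forward_disclosure ⊃ ¬vacate_premises); contrapositively O(vacate_premises ⊃ ¬forward_disclosure). Since O(vacate_premises) holds, K gives O(¬forward_disclosure).
Premise 4 is O(¬approve_dossier ⊃ forward_disclosure); contrapositively O(¬forward_disclosure ⊃ approve_dossier). Since O(¬forward_disclosure) holds, K gives O(approve_dossier).
Premise 5 is O(¬submit_form ⊃ ¬approve_dossier); contrapositively O(approve_dossier ⊃ submit_form). Since O(approve_dossier) holds, K gives O(submit_form).
Premise 7 is O(submit_form ⊃ retain_prescription); since O(submit_form), deontic closure gives O(retain_prescription).
Applying K to premise 9 (O(retain_prescription ⊃ renew_patent)) and O(retain_prescription) yields O(renew_patent).
With premise 11, O(renew_patent ⊃ ¬arm_system), the K-axiom yields O(¬arm_system).
So O(¬arm_system) holds, i.e. arm_system is forbidden. None of the other listed options is forbidden under the premises.

arm_system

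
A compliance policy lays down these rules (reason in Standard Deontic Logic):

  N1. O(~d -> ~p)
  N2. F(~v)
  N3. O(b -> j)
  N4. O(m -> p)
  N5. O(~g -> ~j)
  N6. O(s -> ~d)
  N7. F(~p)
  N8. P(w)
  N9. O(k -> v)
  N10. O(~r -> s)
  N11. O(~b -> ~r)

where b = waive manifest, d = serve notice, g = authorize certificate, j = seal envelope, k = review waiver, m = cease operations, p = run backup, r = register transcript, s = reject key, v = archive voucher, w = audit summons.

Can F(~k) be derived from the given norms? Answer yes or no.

No

Premise 9 is O(k -> v); even if O(v) held, inferring O(k) would be affirming the consequent — invalid.
No other premise forces O(k). An ideal world satisfying every premise can still have ~k true, so F(~k) is not derivable.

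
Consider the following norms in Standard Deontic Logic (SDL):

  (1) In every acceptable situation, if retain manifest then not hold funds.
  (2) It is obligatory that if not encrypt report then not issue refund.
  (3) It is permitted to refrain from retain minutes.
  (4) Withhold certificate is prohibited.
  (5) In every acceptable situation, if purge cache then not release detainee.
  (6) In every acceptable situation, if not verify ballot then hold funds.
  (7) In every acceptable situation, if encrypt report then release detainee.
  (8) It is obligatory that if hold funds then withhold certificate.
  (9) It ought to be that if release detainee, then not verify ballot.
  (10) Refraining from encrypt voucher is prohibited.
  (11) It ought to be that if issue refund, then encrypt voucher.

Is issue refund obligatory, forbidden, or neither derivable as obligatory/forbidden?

Forbidden

Premise 4, F(withhold_certificate), is equivalent to O(¬withhold_certificate).
The contrapositive of premise 8 (O(hold_funds → withhold_certificate)) is O(¬withhold_certificate → ¬hold_funds), and O(¬withhold_certificate) is already established, so O(¬hold_funds).
Premise 6, O(¬verify_ballot → hold_funds), contraposes to O(¬hold_funds → verify_ballot); with O(¬hold_funds) we get O(verify_ballot).
Premise 9 is O(release_detainee → ¬verify_ballot); contrapositively O(verify_ballot → ¬release_detainee). Since O(verify_ballot) holds, K gives O(¬release_detainee).
The contrapositive of premise 7 (O(encrypt_report → release_detainee)) is O(¬release_detainee → ¬encrypt_report), and O(¬release_detainee) is already established, so O(¬encrypt_report).
With premise 2, O(¬encrypt_report → ¬issue_refund), the K-axiom yields O(¬issue_refund).
Premises 1, 3, 5, 10, 11 do not contribute to this derivation.
Thus O(¬issue_refund), which is F(issue_refund): issue_refund is forbidden.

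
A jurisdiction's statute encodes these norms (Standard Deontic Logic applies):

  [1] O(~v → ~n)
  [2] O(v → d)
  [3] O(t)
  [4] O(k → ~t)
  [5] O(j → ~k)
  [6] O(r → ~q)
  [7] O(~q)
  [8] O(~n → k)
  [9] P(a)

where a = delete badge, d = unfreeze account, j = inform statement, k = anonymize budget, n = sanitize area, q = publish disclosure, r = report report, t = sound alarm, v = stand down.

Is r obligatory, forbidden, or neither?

Premise 6 is O(r → ~q); even if O(~q) held, inferring O(r) would be affirming the consequent — invalid.
No premise or chain of K-axiom applications forces O(r), and none forces O(~r). So r is neither obligatory nor forbidden under these norms.

Neither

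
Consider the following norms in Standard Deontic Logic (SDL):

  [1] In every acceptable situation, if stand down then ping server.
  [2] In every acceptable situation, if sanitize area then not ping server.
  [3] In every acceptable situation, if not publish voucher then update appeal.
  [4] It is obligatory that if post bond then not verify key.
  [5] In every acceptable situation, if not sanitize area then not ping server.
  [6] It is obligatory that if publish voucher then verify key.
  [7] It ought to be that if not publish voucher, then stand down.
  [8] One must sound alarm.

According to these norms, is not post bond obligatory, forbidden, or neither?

Obligatory

Premises 5 and 2 are O(¬sanitize_area → ¬ping_server) and O(sanitize_area → ¬ping_server); every ideal world satisfies ¬sanitize_area or sanitize_area, so in either case ¬ping_server holds — hence O(¬ping_server).
The contrapositive of premise 1 (O(stand_down → ping_server)) is O(¬ping_server → ¬stand_down), and O(¬ping_server) is already established, so O(¬stand_down).
Premise 7 is O(¬publish_voucher → stand_down); contrapositively O(¬stand_down → publish_voucher). Since O(¬stand_down) holds, K gives O(publish_voucher).
From O(publish_voucher) and premise 6, O(publish_voucher → verify_key), we obtain O(verify_key).
The contrapositive of premise 4 (O(post_bond → ¬verify_key)) is O(verify_key → ¬post_bond), and O(verify_key) is already established, so O(¬post_bond).
Premises 3, 8 do not contribute to this derivation.
Hence ¬post_bond is obligatory.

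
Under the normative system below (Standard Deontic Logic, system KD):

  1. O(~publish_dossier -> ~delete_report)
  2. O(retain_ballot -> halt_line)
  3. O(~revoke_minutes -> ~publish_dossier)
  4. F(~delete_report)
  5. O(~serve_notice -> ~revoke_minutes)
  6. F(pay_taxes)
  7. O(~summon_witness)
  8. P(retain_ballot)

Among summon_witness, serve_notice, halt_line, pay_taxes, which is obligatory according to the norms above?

Premise 4 is F(~delete_report), i.e. O(delete_report).
The contrapositive of premise 1 (O(~publish_dossier -> ~delete_report)) is O(delete_report -> publish_dossier), and O(delete_report) is already established, so O(publish_dossier).
Premise 3 is O(~revoke_minutes -> ~publish_dossier); contrapositively O(publish_dossier -> revoke_minutes). Since O(publish_dossier) holds, K gives O(revoke_minutes).
The contrapositive of premise 5 (O(~serve_notice -> ~revoke_minutes)) is O(revoke_minutes -> serve_notice), and O(revoke_minutes) is already established, so O(serve_notice).
So O(serve_notice) holds — serve_notice is obligatory. None of the other listed options is made obligatory by any chain of premises.

serve_notice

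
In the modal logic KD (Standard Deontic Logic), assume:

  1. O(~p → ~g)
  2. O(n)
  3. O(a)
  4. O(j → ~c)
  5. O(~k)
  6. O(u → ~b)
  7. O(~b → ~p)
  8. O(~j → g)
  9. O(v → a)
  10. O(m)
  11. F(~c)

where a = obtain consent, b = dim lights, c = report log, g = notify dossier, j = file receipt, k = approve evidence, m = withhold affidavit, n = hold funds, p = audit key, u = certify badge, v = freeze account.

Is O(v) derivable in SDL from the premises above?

No

Premise 9 is O(v → a); even if O(a) held, inferring O(v) would be affirming the consequent — invalid.
No other premise forces O(v). An ideal world satisfying every premise can still have v false, so O(v) is not derivable.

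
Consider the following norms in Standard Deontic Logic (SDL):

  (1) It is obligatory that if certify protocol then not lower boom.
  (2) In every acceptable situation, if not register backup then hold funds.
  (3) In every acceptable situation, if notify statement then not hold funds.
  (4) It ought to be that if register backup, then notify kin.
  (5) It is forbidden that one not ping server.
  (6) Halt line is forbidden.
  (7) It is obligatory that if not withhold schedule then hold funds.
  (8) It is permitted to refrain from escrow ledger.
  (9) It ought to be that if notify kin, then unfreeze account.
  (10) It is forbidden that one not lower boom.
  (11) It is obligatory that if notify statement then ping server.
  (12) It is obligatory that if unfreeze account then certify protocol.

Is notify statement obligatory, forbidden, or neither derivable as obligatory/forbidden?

Forbidden

Premise 10 is F(¬lower_boom), i.e. O(lower_boom).
Premise 1, O(certify_protocol → ¬lower_boom), contraposes to O(lower_boom → ¬certify_protocol); with O(lower_boom) we get O(¬certify_protocol).
Premise 12 is O(unfreeze_account → certify_protocol); contrapositively O(¬certify_protocol → ¬unfreeze_account). Since O(¬certify_protocol) holds, K gives O(¬unfreeze_account).
Premise 9, O(notify_kin → unfreeze_account), contraposes to O(¬unfreeze_account → ¬notify_kin); with O(¬unfreeze_account) we get O(¬notify_kin).
Premise 4, O(register_backup → notify_kin), contraposes to O(¬notify_kin → ¬register_backup); with O(¬notify_kin) we get O(¬register_backup).
From O(¬register_backup) and premise 2, O(¬register_backup → hold_funds), we obtain O(hold_funds).
Premise 3, O(notify_statement → ¬hold_funds), contraposes to O(hold_funds → ¬notify_statement); with O(hold_funds) we get O(¬notify_statement).
Premises 5, 6, 7, 8, 11 do not contribute to this derivation.
Thus O(¬notify_statement), which is F(notify_statement): notify_statement is forbidden.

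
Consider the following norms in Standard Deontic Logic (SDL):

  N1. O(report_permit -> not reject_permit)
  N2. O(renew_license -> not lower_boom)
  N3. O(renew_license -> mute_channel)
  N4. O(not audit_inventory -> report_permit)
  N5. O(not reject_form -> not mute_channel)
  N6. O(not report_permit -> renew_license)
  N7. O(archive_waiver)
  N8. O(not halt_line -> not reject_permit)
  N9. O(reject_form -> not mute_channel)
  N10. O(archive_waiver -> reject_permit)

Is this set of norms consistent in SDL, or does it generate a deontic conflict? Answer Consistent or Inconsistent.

Premises 5 and 9 cover both cases: O(not reject_form -> not mute_channel) and O(reject_form -> not mute_channel). Since not reject_form ∨ reject_form is a tautology, O(not mute_channel) follows.
Premise 3, O(renew_license -> mute_channel), contraposes to O(not mute_channel -> not renew_license); with O(not mute_channel) we get O(not renew_license).
Premise 6, O(not report_permit -> renew_license), contraposes to O(not renew_license -> report_permit); with O(not renew_license) we get O(report_permit).
From O(report_permit) and premise 1, O(report_permit -> not reject_permit), we obtain O(not reject_permit).
Premise 10 is O(archive_waiver -> reject_permit); contrapositively O(not reject_permit -> not archive_waiver). Since O(not reject_permit) holds, K gives O(not archive_waiver).
However, premise 7 gives O(archive_waiver).
We now have both O(not archive_waiver) and O(archive_waiver) — archive_waiver is simultaneously obligatory and forbidden, violating the D-axiom.

Inconsistent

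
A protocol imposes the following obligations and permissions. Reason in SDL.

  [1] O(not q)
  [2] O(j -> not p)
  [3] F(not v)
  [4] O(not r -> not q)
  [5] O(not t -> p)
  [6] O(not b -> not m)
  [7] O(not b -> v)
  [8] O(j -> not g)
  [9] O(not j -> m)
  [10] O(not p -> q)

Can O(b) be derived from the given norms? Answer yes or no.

Premise 1 gives O(not q).
The contrapositive of premise 10 (O(not p -> q)) is O(not q -> p), and O(not q) is already established, so O(p).
Premise 2 is O(j -> not p); contrapositively O(p -> not j). Since O(p) holds, K gives O(not j).
Premise 9 is O(not j -> m); since O(not j), deontic closure gives O(m).
The contrapositive of premise 6 (O(not b -> not m)) is O(m -> b), and O(m) is already established, so O(b).
Premises 3, 4, 5, 7, 8 do not contribute to this derivation.
So O(b) follows.

Yes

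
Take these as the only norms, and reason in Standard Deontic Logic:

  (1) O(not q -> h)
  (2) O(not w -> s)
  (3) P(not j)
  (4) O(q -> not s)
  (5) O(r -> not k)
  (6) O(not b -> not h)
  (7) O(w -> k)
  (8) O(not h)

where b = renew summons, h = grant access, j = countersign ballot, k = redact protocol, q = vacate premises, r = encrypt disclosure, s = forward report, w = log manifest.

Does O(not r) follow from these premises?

Yes

Premise 8 states O(not h) outright.
Premise 1, O(not q -> h), contraposes to O(not h -> q); with O(not h) we get O(q).
From O(q) and premise 4, O(q -> not s), we obtain O(not s).
Premise 2 is O(not w -> s); contrapositively O(not s -> w). Since O(not s) holds, K gives O(w).
From O(w) and premise 7, O(w -> k), we obtain O(k).
Premise 5, O(r -> not k), contraposes to O(k -> not r); with O(k) we get O(not r).
Premises 3, 6 do not contribute to this derivation.
So O(not r) follows.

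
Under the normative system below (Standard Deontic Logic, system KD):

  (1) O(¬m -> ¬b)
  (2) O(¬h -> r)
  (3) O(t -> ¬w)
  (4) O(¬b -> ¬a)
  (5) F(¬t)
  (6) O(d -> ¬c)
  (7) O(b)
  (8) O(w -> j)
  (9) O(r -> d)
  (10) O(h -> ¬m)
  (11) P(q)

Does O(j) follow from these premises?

No

Premise 8 is O(w -> j), but O(w) is not derivable from the premises, so it does not yield O(j).
No other premise forces O(j). An ideal world satisfying every premise can still have j false, so O(j) is not derivable.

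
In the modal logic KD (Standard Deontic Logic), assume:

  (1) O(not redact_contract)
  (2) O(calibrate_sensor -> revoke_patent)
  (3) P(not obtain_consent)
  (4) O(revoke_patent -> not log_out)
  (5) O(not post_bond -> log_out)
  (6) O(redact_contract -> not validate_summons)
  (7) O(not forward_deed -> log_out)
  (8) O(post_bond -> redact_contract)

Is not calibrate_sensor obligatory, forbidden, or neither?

Obligatory

From premise 1 we have O(not redact_contract).
Premise 8 is O(post_bond -> redact_contract); contrapositively O(not redact_contract -> not post_bond). Since O(not redact_contract) holds, K gives O(not post_bond).
From O(not post_bond) and premise 5, O(not post_bond -> log_out), we obtain O(log_out).
The contrapositive of premise 4 (O(revoke_patent -> not log_out)) is O(log_out -> not revoke_patent), and O(log_out) is already established, so O(not revoke_patent).
Premise 2 is O(calibrate_sensor -> revoke_patent); contrapositively O(not revoke_patent -> not calibrate_sensor). Since O(not revoke_patent) holds, K gives O(not calibrate_sensor).
Premises 3, 6, 7 do not contribute to this derivation.
Hence not calibrate_sensor is obligatory.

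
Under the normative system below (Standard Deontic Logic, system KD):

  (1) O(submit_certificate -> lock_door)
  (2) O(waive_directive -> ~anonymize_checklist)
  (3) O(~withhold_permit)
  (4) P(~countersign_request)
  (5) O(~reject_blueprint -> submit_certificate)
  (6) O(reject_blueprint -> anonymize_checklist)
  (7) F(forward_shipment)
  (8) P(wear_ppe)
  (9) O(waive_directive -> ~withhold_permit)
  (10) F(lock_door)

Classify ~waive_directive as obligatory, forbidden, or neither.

Premise 10 is F(lock_door), i.e. O(~lock_door).
The contrapositive of premise 1 (O(submit_certificate -> lock_door)) is O(~lock_door -> ~submit_certificate), and O(~lock_door) is already established, so O(~submit_certificate).
Premise 5 is O(~reject_blueprint -> submit_certificate); contrapositively O(~submit_certificate -> reject_blueprint). Since O(~submit_certificate) holds, K gives O(reject_blueprint).
With premise 6, O(reject_blueprint -> anonymize_checklist), the K-axiom yields O(anonymize_checklist).
The contrapositive of premise 2 (O(waive_directive -> ~anonymize_checklist)) is O(anonymize_checklist -> ~waive_directive), and O(anonymize_checklist) is already established, so O(~waive_directive).
Premises 3, 4, 7, 8, 9 do not contribute to this derivation.
Hence ~waive_directive is obligatory.

Obligatory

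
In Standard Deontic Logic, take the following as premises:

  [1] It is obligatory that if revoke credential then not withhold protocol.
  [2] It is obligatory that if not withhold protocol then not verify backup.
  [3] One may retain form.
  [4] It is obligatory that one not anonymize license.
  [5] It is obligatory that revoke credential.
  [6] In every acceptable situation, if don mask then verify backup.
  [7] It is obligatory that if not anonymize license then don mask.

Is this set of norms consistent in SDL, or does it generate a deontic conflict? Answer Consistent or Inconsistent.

Inconsistent

From premise 5 we have O(revoke_credential).
Premise 1 is O(revoke_credential → ¬withhold_protocol); since O(revoke_credential), deontic closure gives O(¬withhold_protocol).
Applying K to premise 2 (O(¬withhold_protocol → ¬verify_backup)) and O(¬withhold_protocol) yields O(¬verify_backup).
The contrapositive of premise 6 (O(don_mask → verify_backup)) is O(¬verify_backup → ¬don_mask), and O(¬verify_backup) is already established, so O(¬don_mask).
Premise 7 is O(¬anonymize_license → don_mask); contrapositively O(¬don_mask → anonymize_license). Since O(¬don_mask) holds, K gives O(anonymize_license).
Yet premise 4 states O(¬anonymize_license).
We now have both O(anonymize_license) and O(¬anonymize_license) — anonymize_license is simultaneously obligatory and forbidden, violating the D-axiom.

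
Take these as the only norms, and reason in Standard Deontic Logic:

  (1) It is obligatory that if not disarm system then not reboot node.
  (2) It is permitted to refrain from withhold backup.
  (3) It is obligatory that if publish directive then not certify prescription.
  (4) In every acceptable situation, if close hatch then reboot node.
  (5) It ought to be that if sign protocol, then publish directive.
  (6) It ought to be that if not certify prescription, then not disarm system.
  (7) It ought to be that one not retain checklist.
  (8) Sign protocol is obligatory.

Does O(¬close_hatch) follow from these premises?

From premise 8 we have O(sign_protocol).
With premise 5, O(sign_protocol → publish_directive), the K-axiom yields O(publish_directive).
Applying K to premise 3 (O(publish_directive → ¬certify_prescription)) and O(publish_directive) yields O(¬certify_prescription).
Applying K to premise 6 (O(¬certify_prescription → ¬disarm_system)) and O(¬certify_prescription) yields O(¬disarm_system).
Applying K to premise 1 (O(¬disarm_system → ¬reboot_node)) and O(¬disarm_system) yields O(¬reboot_node).
Premise 4, O(close_hatch → reboot_node), contraposes to O(¬reboot_node → ¬close_hatch); with O(¬reboot_node) we get O(¬close_hatch).
Premises 2, 7 do not contribute to this derivation.
So O(¬close_hatch) follows.

Yes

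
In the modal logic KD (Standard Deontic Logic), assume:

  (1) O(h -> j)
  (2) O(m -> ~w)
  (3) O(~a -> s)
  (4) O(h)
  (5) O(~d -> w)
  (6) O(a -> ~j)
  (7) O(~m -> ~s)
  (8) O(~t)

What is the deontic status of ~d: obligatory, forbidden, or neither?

From premise 4 we have O(h).
Applying K to premise 1 (O(h -> j)) and O(h) yields O(j).
The contrapositive of premise 6 (O(a -> ~j)) is O(j -> ~a), and O(j) is already established, so O(~a).
Premise 3 is O(~a -> s); since O(~a), deontic closure gives O(s).
The contrapositive of premise 7 (O(~m -> ~s)) is O(s -> m), and O(s) is already established, so O(m).
With premise 2, O(m -> ~w), the K-axiom yields O(~w).
The contrapositive of premise 5 (O(~d -> w)) is O(~w -> d), and O(~w) is already established, so O(d).
Premise 8 does not contribute to this derivation.
Thus O(d), which is F(~d): ~d is forbidden.

Forbidden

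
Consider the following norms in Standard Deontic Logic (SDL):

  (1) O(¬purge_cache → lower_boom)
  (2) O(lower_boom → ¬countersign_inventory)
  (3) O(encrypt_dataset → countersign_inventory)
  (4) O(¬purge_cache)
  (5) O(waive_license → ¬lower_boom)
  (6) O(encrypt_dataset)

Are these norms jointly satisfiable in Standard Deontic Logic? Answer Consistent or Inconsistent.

Inconsistent

Premise 6 gives O(encrypt_dataset).
Applying K to premise 3 (O(encrypt_dataset → countersign_inventory)) and O(encrypt_dataset) yields O(countersign_inventory).
The contrapositive of premise 2 (O(lower_boom → ¬countersign_inventory)) is O(countersign_inventory → ¬lower_boom), and O(countersign_inventory) is already established, so O(¬lower_boom).
Premise 1, O(¬purge_cache → lower_boom), contraposes to O(¬lower_boom → purge_cache); with O(¬lower_boom) we get O(purge_cache).
But premise 4 directly asserts O(¬purge_cache).
We now have both O(purge_cache) and O(¬purge_cache) — purge_cache is simultaneously obligatory and forbidden, violating the D-axiom.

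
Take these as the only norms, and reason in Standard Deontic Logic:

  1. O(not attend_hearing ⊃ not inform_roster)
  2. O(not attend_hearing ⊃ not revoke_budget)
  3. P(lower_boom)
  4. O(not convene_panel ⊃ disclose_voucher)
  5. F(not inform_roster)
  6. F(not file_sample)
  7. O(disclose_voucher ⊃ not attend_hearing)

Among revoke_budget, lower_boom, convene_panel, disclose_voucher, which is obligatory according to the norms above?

F(not inform_roster) at premise 5 means O(inform_roster).
Premise 1, O(not attend_hearing ⊃ not inform_roster), contraposes to O(inform_roster ⊃ attend_hearing); with O(inform_roster) we get O(attend_hearing).
Premise 7 is O(disclose_voucher ⊃ not attend_hearing); contrapositively O(attend_hearing ⊃ not disclose_voucher). Since O(attend_hearing) holds, K gives O(not disclose_voucher).
Premise 4 is O(not convene_panel ⊃ disclose_voucher); contrapositively O(not disclose_voucher ⊃ convene_panel). Since O(not disclose_voucher) holds, K gives O(convene_panel).
So O(convene_panel) holds — convene_panel is obligatory. None of the other listed options is made obligatory by any chain of premises.

convene_panel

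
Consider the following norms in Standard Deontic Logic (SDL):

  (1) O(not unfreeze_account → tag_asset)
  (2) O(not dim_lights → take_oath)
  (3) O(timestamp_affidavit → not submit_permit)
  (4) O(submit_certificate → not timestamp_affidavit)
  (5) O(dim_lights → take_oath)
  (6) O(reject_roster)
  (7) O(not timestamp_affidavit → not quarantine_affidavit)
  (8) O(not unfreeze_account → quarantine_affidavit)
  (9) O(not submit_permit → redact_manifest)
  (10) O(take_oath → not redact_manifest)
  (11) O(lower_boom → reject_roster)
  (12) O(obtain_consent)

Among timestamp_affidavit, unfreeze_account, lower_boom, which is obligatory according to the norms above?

Premises 5 and 2 are O(dim_lights → take_oath) and O(not dim_lights → take_oath); every ideal world satisfies dim_lights or not dim_lights, so in either case take_oath holds — hence O(take_oath).
From O(take_oath) and premise 10, O(take_oath → not redact_manifest), we obtain O(not redact_manifest).
The contrapositive of premise 9 (O(not submit_permit → redact_manifest)) is O(not redact_manifest → submit_permit), and O(not redact_manifest) is already established, so O(submit_permit).
The contrapositive of premise 3 (O(timestamp_affidavit → not submit_permit)) is O(submit_permit → not timestamp_affidavit), and O(submit_permit) is already established, so O(not timestamp_affidavit).
With premise 7, O(not timestamp_affidavit → not quarantine_affidavit), the K-axiom yields O(not quarantine_affidavit).
The contrapositive of premise 8 (O(not unfreeze_account → quarantine_affidavit)) is O(not quarantine_affidavit → unfreeze_account), and O(not quarantine_affidavit) is already established, so O(unfreeze_account).
So O(unfreeze_account) holds — unfreeze_account is obligatory. None of the other listed options is made obligatory by any chain of premises.

unfreeze_account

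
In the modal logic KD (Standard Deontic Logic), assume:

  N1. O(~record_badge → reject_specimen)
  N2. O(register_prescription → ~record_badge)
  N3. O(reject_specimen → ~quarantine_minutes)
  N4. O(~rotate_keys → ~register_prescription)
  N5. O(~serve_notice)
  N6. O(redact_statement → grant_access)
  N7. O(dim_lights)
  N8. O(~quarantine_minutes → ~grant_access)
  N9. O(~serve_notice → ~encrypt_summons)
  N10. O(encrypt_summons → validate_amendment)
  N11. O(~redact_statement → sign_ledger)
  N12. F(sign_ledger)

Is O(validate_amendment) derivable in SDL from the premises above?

Premise 10 is O(encrypt_summons → validate_amendment), but O(encrypt_summons) is not derivable from the premises, so it does not yield O(validate_amendment).
No other premise forces O(validate_amendment). An ideal world satisfying every premise can still have validate_amendment false, so O(validate_amendment) is not derivable.

No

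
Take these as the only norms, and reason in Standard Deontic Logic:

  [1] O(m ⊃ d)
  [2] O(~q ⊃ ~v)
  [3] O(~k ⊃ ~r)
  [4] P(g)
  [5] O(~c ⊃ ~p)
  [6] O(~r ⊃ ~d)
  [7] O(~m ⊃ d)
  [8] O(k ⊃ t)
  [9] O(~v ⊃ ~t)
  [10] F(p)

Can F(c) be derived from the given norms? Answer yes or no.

Premise 5 is O(~c ⊃ ~p); even if O(~p) held, inferring O(~c) would be affirming the consequent — invalid.
No other premise forces O(~c). An ideal world satisfying every premise can still have c true, so F(c) is not derivable.

No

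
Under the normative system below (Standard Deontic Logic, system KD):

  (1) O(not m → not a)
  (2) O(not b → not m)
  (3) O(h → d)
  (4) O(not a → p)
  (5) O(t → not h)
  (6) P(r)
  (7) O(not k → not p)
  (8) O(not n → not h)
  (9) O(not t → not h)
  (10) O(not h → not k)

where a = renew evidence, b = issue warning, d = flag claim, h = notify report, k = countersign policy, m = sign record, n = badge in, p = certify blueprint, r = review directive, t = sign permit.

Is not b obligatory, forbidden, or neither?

By case analysis on not t: premise 9 gives O(not t → not h) and premise 5 gives O(t → not h), so O(not h) either way.
With premise 10, O(not h → not k), the K-axiom yields O(not k).
Applying K to premise 7 (O(not k → not p)) and O(not k) yields O(not p).
The contrapositive of premise 4 (O(not a → p)) is O(not p → a), and O(not p) is already established, so O(a).
Premise 1 is O(not m → not a); contrapositively O(a → m). Since O(a) holds, K gives O(m).
The contrapositive of premise 2 (O(not b → not m)) is O(m → b), and O(m) is already established, so O(b).
Premises 3, 6, 8 do not contribute to this derivation.
Thus O(b), which is F(not b): not b is forbidden.

Forbidden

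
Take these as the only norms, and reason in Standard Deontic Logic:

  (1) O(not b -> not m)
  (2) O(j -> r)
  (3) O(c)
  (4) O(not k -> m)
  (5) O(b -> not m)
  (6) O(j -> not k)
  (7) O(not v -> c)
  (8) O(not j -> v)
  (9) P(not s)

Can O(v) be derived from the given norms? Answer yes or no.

Premises 1 and 5 cover both cases: O(not b -> not m) and O(b -> not m). Since not b ∨ b is a tautology, O(not m) follows.
The contrapositive of premise 4 (O(not k -> m)) is O(not m -> k), and O(not m) is already established, so O(k).
The contrapositive of premise 6 (O(j -> not k)) is O(k -> not j), and O(k) is already established, so O(not j).
With premise 8, O(not j -> v), the K-axiom yields O(v).
Premises 2, 3, 7, 9 do not contribute to this derivation.
So O(v) follows.

Yes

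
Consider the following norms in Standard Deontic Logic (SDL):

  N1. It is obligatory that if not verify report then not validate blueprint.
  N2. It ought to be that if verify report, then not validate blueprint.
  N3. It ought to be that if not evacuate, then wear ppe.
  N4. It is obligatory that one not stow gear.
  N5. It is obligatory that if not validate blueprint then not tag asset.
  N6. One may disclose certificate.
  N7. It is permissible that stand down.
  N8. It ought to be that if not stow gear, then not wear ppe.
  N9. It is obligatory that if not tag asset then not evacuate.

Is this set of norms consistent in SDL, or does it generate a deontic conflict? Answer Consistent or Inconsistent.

By case analysis on verify_report: premise 2 gives O(verify_report → ¬validate_blueprint) and premise 1 gives O(¬verify_report → ¬validate_blueprint), so O(¬validate_blueprint) either way.
Applying K to premise 5 (O(¬validate_blueprint → ¬tag_asset)) and O(¬validate_blueprint) yields O(¬tag_asset).
Applying K to premise 9 (O(¬tag_asset → ¬evacuate)) and O(¬tag_asset) yields O(¬evacuate).
From O(¬evacuate) and premise 3, O(¬evacuate → wear_ppe), we obtain O(wear_ppe).
Premise 8, O(¬stow_gear → ¬wear_ppe), contraposes to O(wear_ppe → stow_gear); with O(wear_ppe) we get O(stow_gear).
Yet premise 4 states O(¬stow_gear).
We now have both O(stow_gear) and O(¬stow_gear) — stow_gear is simultaneously obligatory and forbidden, violating the D-axiom.

Inconsistent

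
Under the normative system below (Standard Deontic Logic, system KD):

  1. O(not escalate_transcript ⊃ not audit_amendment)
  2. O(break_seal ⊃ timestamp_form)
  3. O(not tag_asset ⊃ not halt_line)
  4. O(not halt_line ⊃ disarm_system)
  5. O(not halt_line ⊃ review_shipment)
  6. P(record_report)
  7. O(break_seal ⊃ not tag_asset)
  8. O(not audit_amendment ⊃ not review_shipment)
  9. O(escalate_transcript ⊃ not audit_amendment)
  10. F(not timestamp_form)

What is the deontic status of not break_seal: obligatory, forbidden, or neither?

Obligatory

Premises 9 and 1 are O(escalate_transcript ⊃ not audit_amendment) and O(not escalate_transcript ⊃ not audit_amendment); every ideal world satisfies escalate_transcript or not escalate_transcript, so in either case not audit_amendment holds — hence O(not audit_amendment).
From O(not audit_amendment) and premise 8, O(not audit_amendment ⊃ not review_shipment), we obtain O(not review_shipment).
The contrapositive of premise 5 (O(not halt_line ⊃ review_shipment)) is O(not review_shipment ⊃ halt_line), and O(not review_shipment) is already established, so O(halt_line).
The contrapositive of premise 3 (O(not tag_asset ⊃ not halt_line)) is O(halt_line ⊃ tag_asset), and O(halt_line) is already established, so O(tag_asset).
Premise 7 is O(break_seal ⊃ not tag_asset); contrapositively O(tag_asset ⊃ not break_seal). Since O(tag_asset) holds, K gives O(not break_seal).
Premises 2, 4, 6, 10 do not contribute to this derivation.
Hence not break_seal is obligatory.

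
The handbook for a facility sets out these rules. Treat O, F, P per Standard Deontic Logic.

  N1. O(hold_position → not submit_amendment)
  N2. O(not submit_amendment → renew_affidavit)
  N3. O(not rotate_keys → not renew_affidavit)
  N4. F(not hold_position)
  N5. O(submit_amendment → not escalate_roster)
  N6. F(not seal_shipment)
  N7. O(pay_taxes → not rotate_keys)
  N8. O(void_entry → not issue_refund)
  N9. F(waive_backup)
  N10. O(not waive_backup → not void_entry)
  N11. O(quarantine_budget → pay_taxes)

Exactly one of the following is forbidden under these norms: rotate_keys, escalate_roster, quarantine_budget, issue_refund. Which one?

quarantine_budget

Premise 4, F(not hold_position), is equivalent to O(hold_position).
With premise 1, O(hold_position → not submit_amendment), the K-axiom yields O(not submit_amendment).
Applying K to premise 2 (O(not submit_amendment → renew_affidavit)) and O(not submit_amendment) yields O(renew_affidavit).
Premise 3, O(not rotate_keys → not renew_affidavit), contraposes to O(renew_affidavit → rotate_keys); with O(renew_affidavit) we get O(rotate_keys).
The contrapositive of premise 7 (O(pay_taxes → not rotate_keys)) is O(rotate_keys → not pay_taxes), and O(rotate_keys) is already established, so O(not pay_taxes).
Premise 11, O(quarantine_budget → pay_taxes), contraposes to O(not pay_taxes → not quarantine_budget); with O(not pay_taxes) we get O(not quarantine_budget).
So O(not quarantine_budget) holds, i.e. quarantine_budget is forbidden. None of the other listed options is forbidden under the premises.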